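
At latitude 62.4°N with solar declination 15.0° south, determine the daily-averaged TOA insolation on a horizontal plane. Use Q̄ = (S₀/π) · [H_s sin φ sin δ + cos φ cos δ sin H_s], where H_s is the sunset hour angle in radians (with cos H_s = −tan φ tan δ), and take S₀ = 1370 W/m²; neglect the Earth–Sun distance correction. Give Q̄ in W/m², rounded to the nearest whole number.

64 W/m²

cos H_s = −tan(62.4°) · tan(-15.0°) = 0.5125, so H_s = arccos(0.5125) = 59.17°. In radians, H_s = 1.0327.
H_s sin φ sin δ = 1.0327 × 0.8862 × -0.2588 = -0.2368.
cos φ cos δ sin H_s = 0.4633 × 0.9659 × 0.8587 = 0.3843.
Q̄ = (1370/π) × (-0.2368 + 0.3843) = 436.08 × 0.1475 = 64.32 W/m².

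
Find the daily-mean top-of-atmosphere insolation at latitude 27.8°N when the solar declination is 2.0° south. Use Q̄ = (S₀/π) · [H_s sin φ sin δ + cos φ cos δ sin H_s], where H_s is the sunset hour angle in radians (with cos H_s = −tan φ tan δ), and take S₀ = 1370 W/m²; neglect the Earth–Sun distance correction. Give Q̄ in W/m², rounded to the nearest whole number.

374 W/m²

−tan φ tan δ = −(0.5272)(-0.0349) = 0.0184; H_s = arccos(0.0184) = 88.95°. In radians, H_s = 1.5525.
H_s sin φ sin δ = 1.5525 × 0.4664 × -0.0349 = -0.0253.
cos φ cos δ sin H_s = 0.8846 × 0.9994 × 0.9998 = 0.8839.
Q̄ = (1370/π) × (-0.0253 + 0.8839) = 436.08 × 0.8586 = 374.42 W/m².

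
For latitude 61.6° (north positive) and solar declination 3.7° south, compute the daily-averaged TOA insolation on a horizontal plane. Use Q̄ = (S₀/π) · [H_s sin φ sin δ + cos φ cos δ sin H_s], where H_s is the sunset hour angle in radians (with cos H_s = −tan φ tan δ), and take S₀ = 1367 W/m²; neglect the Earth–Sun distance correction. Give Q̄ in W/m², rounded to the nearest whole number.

169 W/m²

cos H_s = −tan(61.6°) · tan(-3.7°) = 0.1196, so H_s = arccos(0.1196) = 83.13°. In radians, H_s = 1.4509.
H_s sin φ sin δ = 1.4509 × 0.8796 × -0.0645 = -0.0823.
cos φ cos δ sin H_s = 0.4756 × 0.9979 × 0.9928 = 0.4712.
Q̄ = (1367/π) × (-0.0823 + 0.4712) = 435.13 × 0.3889 = 169.22 W/m².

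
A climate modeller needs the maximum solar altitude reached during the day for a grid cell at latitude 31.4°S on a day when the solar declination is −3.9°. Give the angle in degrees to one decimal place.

62.5°

At local solar noon the hour angle is zero, so the elevation is 90° − |φ − δ| = 90° − |-31.4° − (-3.9°)| = 90° − 27.5° = 62.5°.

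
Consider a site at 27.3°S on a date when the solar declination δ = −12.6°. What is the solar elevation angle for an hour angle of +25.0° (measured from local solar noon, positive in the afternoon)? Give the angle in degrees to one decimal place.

cos θ_z = sin(-27.3°) sin(-12.6°) + cos(-27.3°) cos(-12.6°) cos(25.00°) = 0.1001 + 0.7860 = 0.8861.
θ_z = arccos(0.8861) = 27.61°, so the elevation is 90° − 27.61° = 62.39°.

62.4°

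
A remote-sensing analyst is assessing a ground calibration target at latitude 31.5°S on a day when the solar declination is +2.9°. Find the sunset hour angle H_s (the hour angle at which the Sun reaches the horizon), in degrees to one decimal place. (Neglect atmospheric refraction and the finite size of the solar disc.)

−tan φ tan δ = −(-0.6128)(0.0507) = 0.0311; H_s = arccos(0.0311) = 88.22°.

88.2°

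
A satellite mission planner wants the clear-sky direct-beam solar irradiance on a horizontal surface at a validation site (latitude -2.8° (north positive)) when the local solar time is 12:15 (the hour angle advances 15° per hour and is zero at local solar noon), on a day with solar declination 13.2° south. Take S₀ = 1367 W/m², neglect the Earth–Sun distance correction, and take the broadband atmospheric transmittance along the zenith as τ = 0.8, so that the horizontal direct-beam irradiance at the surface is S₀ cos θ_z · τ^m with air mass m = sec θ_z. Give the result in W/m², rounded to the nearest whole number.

1069 W/m²

Hour angle H = 15° × (12.25 − 12) = 3.75°.
With φ = -2.8°, δ = -13.2°, H = 3.75°: sin φ sin δ = 0.0112, cos φ cos δ cos H = 0.9703, so cos θ_z = 0.9815.
Air mass m = 1/cos θ_z = 1/0.9815 = 1.019; τ^m = 0.8^1.019 = 0.7966.
Surface direct beam = 1367 × 0.9815 × 0.7966 = 1068.81 W/m².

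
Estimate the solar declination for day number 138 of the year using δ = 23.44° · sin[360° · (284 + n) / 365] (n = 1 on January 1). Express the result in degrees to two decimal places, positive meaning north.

360 × (284 + 138) / 365 = 416.219°; sin(416.219°) = 0.8312.
δ = 23.44 × 0.8312 = 19.483° ≈ +19.48°.

+19.48°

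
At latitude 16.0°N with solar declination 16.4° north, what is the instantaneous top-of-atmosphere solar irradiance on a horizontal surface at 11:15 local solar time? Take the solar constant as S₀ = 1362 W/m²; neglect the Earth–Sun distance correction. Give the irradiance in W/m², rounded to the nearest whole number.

Hour angle H = 15° × (11.25 − 12) = -11.25°.
With φ = 16.0°, δ = 16.4°, H = -11.25°: sin φ sin δ = 0.0778, cos φ cos δ cos H = 0.9044, so cos θ_z = 0.9822.
Top-of-atmosphere irradiance = S₀ cos θ_z = 1362 × 0.9822 = 1337.76 W/m².

1338 W/m²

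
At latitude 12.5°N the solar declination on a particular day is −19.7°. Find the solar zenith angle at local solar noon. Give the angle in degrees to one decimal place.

At local solar noon the hour angle is zero, so the zenith angle is |φ − δ| = |12.5° − (-19.7°)| = 32.2°.

32.2°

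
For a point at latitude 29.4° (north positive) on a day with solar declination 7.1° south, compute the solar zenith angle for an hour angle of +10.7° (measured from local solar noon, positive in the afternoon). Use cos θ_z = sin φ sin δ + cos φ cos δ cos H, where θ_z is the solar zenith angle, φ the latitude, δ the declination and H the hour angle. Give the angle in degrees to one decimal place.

cos θ_z = sin φ sin δ + cos φ cos δ cos H = (0.4909)(-0.1236) + (0.8712)(0.9923)(0.9826) = 0.7888.
θ_z = arccos(0.7888) = 37.93°.

37.9°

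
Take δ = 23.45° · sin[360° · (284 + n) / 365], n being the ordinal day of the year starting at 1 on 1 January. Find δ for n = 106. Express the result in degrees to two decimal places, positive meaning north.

+9.78°

360 × (284 + 106) / 365 = 384.658°; sin(384.658°) = 0.4172.
δ = 23.45 × 0.4172 = 9.783° ≈ +9.78°.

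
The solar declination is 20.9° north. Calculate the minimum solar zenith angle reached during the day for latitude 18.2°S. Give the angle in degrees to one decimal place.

39.1°

At local solar noon the hour angle is zero, so the zenith angle is |φ − δ| = |-18.2° − (20.9°)| = 39.1°.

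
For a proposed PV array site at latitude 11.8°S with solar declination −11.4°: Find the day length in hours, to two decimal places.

−tan φ tan δ = −(-0.2089)(-0.2016) = -0.0421; H_s = arccos(-0.0421) = 92.41°.
Day length = 2 H_s / 15° h⁻¹ = 184.82° / 15 = 12.321 h.

12.32 hours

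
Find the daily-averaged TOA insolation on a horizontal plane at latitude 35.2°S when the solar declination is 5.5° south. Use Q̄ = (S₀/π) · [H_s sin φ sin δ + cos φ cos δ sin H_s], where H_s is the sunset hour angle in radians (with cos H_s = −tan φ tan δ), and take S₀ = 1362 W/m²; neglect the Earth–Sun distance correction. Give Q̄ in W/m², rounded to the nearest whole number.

−tan φ tan δ = −(-0.7054)(-0.0963) = -0.0679; H_s = arccos(-0.0679) = 93.89°. In radians, H_s = 1.6387.
H_s sin φ sin δ = 1.6387 × -0.5764 × -0.0958 = 0.0905.
cos φ cos δ sin H_s = 0.8171 × 0.9954 × 0.9977 = 0.8115.
Q̄ = (1362/π) × (0.0905 + 0.8115) = 433.54 × 0.9020 = 391.05 W/m².

391 W/m²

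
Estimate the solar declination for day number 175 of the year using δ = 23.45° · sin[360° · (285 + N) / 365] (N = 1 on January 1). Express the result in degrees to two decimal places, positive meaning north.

360 × (285 + 175) / 365 = 453.699°; sin(453.699°) = 0.9979.
δ = 23.45 × 0.9979 = 23.401° ≈ +23.40°.

+23.40°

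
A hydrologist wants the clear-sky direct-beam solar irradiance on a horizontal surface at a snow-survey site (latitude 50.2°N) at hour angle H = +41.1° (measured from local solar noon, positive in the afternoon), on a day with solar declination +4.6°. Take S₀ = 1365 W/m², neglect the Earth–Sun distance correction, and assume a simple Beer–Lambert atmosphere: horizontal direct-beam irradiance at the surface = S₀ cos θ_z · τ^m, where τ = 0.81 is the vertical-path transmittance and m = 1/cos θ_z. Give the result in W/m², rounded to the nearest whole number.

cos θ_z = sin(50.2°) sin(4.6°) + cos(50.2°) cos(4.6°) cos(41.10°) = 0.0616 + 0.4808 = 0.5424.
Air mass m = 1/cos θ_z = 1/0.5424 = 1.844; τ^m = 0.81^1.844 = 0.6780.
Surface direct beam = 1365 × 0.5424 × 0.6780 = 501.97 W/m².

502 W/m²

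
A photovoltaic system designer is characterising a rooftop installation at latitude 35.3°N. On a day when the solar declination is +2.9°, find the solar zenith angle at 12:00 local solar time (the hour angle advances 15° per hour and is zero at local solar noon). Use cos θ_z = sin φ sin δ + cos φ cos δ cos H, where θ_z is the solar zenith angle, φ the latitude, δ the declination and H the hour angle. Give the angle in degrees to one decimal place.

32.4°

Hour angle H = 15° × (12 − 12) = 0.00°.
cos θ_z = sin(35.3°) sin(2.9°) + cos(35.3°) cos(2.9°) cos(0.00°) = 0.0292 + 0.8151 = 0.8443.
θ_z = arccos(0.8443) = 32.40°.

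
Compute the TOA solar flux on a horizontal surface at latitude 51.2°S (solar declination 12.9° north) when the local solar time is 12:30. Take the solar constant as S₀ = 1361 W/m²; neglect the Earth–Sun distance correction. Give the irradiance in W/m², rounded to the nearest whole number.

Hour angle H = 15° × (12.5 − 12) = 7.50°.
cos θ_z = sin(-51.2°) sin(12.9°) + cos(-51.2°) cos(12.9°) cos(7.50°) = -0.1740 + 0.6056 = 0.4316.
Top-of-atmosphere irradiance = S₀ cos θ_z = 1361 × 0.4316 = 587.41 W/m².

587 W/m²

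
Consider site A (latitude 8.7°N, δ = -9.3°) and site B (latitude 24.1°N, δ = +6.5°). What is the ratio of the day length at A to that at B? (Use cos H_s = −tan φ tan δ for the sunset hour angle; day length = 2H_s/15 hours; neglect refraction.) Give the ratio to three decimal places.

0.953

A: H_s = arccos(−tan 8.7° · tan -9.3°) = 88.56°, so 2H_s/15 = 11.8080 h.
B: H_s = arccos(−tan 24.1° · tan 6.5°) = 92.92°, so 2H_s/15 = 12.3893 h.
Ratio A/B = 11.8080 / 12.3893 = 0.9531.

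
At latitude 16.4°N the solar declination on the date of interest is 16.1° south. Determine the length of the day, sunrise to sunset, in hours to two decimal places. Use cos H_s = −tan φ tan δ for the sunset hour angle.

11.35 hours

−tan φ tan δ = −(0.2943)(-0.2886) = 0.0849; H_s = arccos(0.0849) = 85.13°.
Day length = 2 H_s / 15° h⁻¹ = 170.26° / 15 = 11.351 h.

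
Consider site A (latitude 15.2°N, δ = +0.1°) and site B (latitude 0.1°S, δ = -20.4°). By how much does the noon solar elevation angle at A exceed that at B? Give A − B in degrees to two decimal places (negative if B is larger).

A: 90° − |15.2 − (0.1)| = 74.90°.
B: 90° − |-0.1 − (-20.4)| = 69.70°.
A − B = 74.90 − 69.70 = 5.20°.

+5.20°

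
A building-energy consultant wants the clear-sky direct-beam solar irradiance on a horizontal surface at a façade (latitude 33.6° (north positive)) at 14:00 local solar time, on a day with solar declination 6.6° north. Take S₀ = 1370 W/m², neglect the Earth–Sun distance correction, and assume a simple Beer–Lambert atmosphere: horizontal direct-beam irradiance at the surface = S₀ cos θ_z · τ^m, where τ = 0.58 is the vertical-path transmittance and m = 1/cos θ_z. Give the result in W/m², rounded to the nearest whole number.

532 W/m²

Hour angle H = 15° × (14 − 12) = 30.00°.
cos θ_z = sin φ sin δ + cos φ cos δ cos H = (0.5534)(0.1149) + (0.8329)(0.9934)(0.8660) = 0.7801.
Air mass m = 1/cos θ_z = 1/0.7801 = 1.282; τ^m = 0.58^1.282 = 0.4974.
Surface direct beam = 1370 × 0.7801 × 0.4974 = 531.59 W/m².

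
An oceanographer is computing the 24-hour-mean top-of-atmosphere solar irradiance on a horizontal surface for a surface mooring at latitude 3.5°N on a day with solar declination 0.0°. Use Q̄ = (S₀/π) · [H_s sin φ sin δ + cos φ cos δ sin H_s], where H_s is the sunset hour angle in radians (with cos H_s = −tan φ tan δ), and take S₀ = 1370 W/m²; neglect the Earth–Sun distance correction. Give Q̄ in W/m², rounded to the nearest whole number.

−tan φ tan δ = −(0.0612)(0.0000) = 0.0000; H_s = arccos(0.0000) = 90.00°. In radians, H_s = 1.5708.
H_s sin φ sin δ = 1.5708 × 0.0610 × 0.0000 = 0.0000.
cos φ cos δ sin H_s = 0.9981 × 1.0000 × 1.0000 = 0.9981.
Q̄ = (1370/π) × (0.0000 + 0.9981) = 436.08 × 0.9981 = 435.25 W/m².

435 W/m²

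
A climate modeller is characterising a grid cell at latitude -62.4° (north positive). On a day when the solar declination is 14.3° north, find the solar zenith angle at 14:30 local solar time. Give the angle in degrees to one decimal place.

82.1°

Hour angle H = 15° × (14.5 − 12) = 37.50°.
cos θ_z = sin φ sin δ + cos φ cos δ cos H = (-0.8862)(0.2470) + (0.4633)(0.9690)(0.7934) = 0.1373.
θ_z = arccos(0.1373) = 82.11°.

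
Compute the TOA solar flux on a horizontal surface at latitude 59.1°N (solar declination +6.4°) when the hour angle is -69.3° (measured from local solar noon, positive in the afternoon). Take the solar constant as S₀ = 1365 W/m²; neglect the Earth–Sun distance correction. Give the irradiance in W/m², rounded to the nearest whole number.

cos θ_z = sin φ sin δ + cos φ cos δ cos H = (0.8581)(0.1115) + (0.5135)(0.9938)(0.3535) = 0.2761.
Top-of-atmosphere irradiance = S₀ cos θ_z = 1365 × 0.2761 = 376.88 W/m².

377 W/m²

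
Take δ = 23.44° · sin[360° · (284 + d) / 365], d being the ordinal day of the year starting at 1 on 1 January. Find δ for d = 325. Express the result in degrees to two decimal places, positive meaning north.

360 × (284 + 325) / 365 = 600.658°; sin(600.658°) = -0.8717.
δ = 23.44 × -0.8717 = -20.433° ≈ -20.43°.

-20.43°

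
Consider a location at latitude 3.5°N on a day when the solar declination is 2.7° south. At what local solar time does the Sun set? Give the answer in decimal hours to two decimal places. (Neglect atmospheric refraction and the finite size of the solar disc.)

−tan φ tan δ = −(0.0612)(-0.0472) = 0.0029; H_s = arccos(0.0029) = 89.83°.
Sunset is at 12 + H_s/15 = 12 + 5.989 = 17.989 h local solar time.

17.99 h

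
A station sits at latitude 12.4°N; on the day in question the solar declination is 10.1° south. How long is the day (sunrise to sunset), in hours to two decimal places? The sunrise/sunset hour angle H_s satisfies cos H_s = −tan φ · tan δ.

11.70 hours

The sunset hour angle satisfies cos H_s = −tan φ tan δ = 0.0392, giving H_s = 87.75°.
Day length = 2 H_s / 15° h⁻¹ = 175.50° / 15 = 11.700 h.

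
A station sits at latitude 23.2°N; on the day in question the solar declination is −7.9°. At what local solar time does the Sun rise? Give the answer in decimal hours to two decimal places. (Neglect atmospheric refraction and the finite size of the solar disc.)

6.23 h

The sunset hour angle satisfies cos H_s = −tan φ tan δ = 0.0595, giving H_s = 86.59°.
Sunrise is at 12 − H_s/15 = 12 − 5.773 = 6.227 h local solar time.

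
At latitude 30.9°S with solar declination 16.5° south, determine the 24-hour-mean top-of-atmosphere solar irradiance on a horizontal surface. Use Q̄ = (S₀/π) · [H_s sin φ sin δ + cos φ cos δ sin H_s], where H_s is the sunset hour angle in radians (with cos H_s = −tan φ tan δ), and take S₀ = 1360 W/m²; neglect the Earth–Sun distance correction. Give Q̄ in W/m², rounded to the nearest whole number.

The sunset hour angle satisfies cos H_s = −tan φ tan δ = -0.1773, giving H_s = 100.21°. In radians, H_s = 1.7490.
H_s sin φ sin δ = 1.7490 × -0.5135 × -0.2840 = 0.2551.
cos φ cos δ sin H_s = 0.8581 × 0.9588 × 0.9842 = 0.8097.
Q̄ = (1360/π) × (0.2551 + 0.8097) = 432.90 × 1.0648 = 460.95 W/m².

461 W/m²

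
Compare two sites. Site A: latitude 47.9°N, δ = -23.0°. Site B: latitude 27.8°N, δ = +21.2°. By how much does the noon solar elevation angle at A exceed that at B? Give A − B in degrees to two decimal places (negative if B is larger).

A: 90° − |47.9 − (-23.0)| = 19.10°.
B: 90° − |27.8 − (21.2)| = 83.40°.
A − B = 19.10 − 83.40 = -64.30°.

-64.30°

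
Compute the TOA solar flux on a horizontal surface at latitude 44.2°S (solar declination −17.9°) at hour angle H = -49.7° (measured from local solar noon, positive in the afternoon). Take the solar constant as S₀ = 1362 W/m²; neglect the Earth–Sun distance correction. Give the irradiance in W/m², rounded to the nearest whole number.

893 W/m²

cos θ_z = sin φ sin δ + cos φ cos δ cos H = (-0.6972)(-0.3074) + (0.7169)(0.9516)(0.6468) = 0.6556.
Top-of-atmosphere irradiance = S₀ cos θ_z = 1362 × 0.6556 = 892.93 W/m².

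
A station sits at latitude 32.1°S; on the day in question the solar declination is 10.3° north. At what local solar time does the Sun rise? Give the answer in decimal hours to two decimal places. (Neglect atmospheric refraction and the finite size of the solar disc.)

6.44 h

cos H_s = −tan(-32.1°) · tan(10.3°) = 0.1140, so H_s = arccos(0.1140) = 83.45°.
Sunrise is at 12 − H_s/15 = 12 − 5.563 = 6.437 h local solar time.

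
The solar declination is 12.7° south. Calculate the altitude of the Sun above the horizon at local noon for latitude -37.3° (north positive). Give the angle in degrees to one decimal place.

At local solar noon the hour angle is zero, so the elevation is 90° − |φ − δ| = 90° − |-37.3° − (-12.7°)| = 90° − 24.6° = 65.4°.

65.4°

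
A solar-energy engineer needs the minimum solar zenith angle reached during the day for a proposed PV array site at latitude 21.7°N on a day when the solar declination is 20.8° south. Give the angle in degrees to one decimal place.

At local solar noon the hour angle is zero, so the zenith angle is |φ − δ| = |21.7° − (-20.8°)| = 42.5°.

42.5°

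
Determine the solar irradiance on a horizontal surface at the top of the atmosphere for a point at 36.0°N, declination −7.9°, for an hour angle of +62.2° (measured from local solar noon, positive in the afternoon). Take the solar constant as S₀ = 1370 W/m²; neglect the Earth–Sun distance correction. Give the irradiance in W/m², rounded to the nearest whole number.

401 W/m²

cos θ_z = sin(36.0°) sin(-7.9°) + cos(36.0°) cos(-7.9°) cos(62.20°) = -0.0808 + 0.3737 = 0.2929.
Top-of-atmosphere irradiance = S₀ cos θ_z = 1370 × 0.2929 = 401.27 W/m².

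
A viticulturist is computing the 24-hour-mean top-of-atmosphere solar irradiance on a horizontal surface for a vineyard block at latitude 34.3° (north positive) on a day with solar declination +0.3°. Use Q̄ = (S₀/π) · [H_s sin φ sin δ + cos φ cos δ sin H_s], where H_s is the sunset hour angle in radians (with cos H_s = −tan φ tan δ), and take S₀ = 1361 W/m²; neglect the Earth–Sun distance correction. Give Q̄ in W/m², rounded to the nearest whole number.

360 W/m²

−tan φ tan δ = −(0.6822)(0.0052) = -0.0035; H_s = arccos(-0.0035) = 90.20°. In radians, H_s = 1.5743.
H_s sin φ sin δ = 1.5743 × 0.5635 × 0.0052 = 0.0046.
cos φ cos δ sin H_s = 0.8261 × 1.0000 × 1.0000 = 0.8261.
Q̄ = (1361/π) × (0.0046 + 0.8261) = 433.22 × 0.8307 = 359.88 W/m².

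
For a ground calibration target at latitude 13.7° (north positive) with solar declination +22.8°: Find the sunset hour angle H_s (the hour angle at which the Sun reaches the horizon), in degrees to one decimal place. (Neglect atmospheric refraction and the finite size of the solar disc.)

The sunset hour angle satisfies cos H_s = −tan φ tan δ = -0.1025, giving H_s = 95.88°.

95.9°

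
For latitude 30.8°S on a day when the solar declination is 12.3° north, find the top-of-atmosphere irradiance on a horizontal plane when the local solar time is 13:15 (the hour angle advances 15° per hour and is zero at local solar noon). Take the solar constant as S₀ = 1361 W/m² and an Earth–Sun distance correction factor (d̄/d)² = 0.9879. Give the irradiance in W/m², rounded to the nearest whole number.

922 W/m²

Hour angle H = 15° × (13.25 − 12) = 18.75°.
With φ = -30.8°, δ = 12.3°, H = 18.75°: sin φ sin δ = -0.1091, cos φ cos δ cos H = 0.7947, so cos θ_z = 0.6856.
Top-of-atmosphere irradiance = S₀ (d̄/d)² cos θ_z = 1361 × 0.9879 × 0.6856 = 921.81 W/m².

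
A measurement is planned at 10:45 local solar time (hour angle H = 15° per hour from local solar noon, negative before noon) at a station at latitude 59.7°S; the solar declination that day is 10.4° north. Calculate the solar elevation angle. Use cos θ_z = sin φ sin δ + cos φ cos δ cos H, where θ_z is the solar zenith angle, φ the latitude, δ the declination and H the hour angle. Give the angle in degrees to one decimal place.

18.3°

Hour angle H = 15° × (10.75 − 12) = -18.75°.
cos θ_z = sin φ sin δ + cos φ cos δ cos H = (-0.8634)(0.1805) + (0.5045)(0.9836)(0.9469) = 0.3140.
θ_z = arccos(0.3140) = 71.70°, so the elevation is 90° − 71.70° = 18.30°.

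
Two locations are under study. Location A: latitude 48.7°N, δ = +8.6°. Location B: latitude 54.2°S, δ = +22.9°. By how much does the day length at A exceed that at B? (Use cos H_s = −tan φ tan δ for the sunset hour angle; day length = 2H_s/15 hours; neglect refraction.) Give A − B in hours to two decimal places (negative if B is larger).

A: H_s = arccos(−tan 48.7° · tan 8.6°) = 99.91°, so 2H_s/15 = 13.3213 h.
B: H_s = arccos(−tan -54.2° · tan 22.9°) = 54.15°, so 2H_s/15 = 7.2200 h.
A − B = 13.3213 − 7.2200 = 6.1013 h.

+6.10 h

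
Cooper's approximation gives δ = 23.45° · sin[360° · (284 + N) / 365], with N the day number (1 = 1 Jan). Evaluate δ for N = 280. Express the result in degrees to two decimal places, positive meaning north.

360 × (284 + 280) / 365 = 556.274°; sin(556.274°) = -0.2802.
δ = 23.45 × -0.2802 = -6.571° ≈ -6.57°.

-6.57°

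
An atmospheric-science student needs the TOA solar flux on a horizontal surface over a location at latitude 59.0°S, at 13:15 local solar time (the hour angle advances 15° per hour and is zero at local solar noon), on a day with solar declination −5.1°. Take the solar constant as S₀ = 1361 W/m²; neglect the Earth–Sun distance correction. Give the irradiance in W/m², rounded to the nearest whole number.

765 W/m²

Hour angle H = 15° × (13.25 − 12) = 18.75°.
cos θ_z = sin(-59.0°) sin(-5.1°) + cos(-59.0°) cos(-5.1°) cos(18.75°) = 0.0762 + 0.4858 = 0.5620.
Top-of-atmosphere irradiance = S₀ cos θ_z = 1361 × 0.5620 = 764.88 W/m².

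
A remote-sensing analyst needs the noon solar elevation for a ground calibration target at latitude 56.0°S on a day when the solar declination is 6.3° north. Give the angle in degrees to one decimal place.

27.7°

At local solar noon the hour angle is zero, so the elevation is 90° − |φ − δ| = 90° − |-56.0° − (6.3°)| = 90° − 62.3° = 27.7°.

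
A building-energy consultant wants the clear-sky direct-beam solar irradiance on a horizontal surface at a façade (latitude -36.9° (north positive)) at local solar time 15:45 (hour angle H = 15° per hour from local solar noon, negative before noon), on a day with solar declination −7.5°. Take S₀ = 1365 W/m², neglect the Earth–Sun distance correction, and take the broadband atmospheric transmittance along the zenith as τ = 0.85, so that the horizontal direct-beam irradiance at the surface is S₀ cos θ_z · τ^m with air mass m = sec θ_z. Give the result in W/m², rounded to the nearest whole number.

Hour angle H = 15° × (15.75 − 12) = 56.25°.
With φ = -36.9°, δ = -7.5°, H = 56.25°: sin φ sin δ = 0.0784, cos φ cos δ cos H = 0.4405, so cos θ_z = 0.5189.
Air mass m = 1/cos θ_z = 1/0.5189 = 1.927; τ^m = 0.85^1.927 = 0.7311.
Surface direct beam = 1365 × 0.5189 × 0.7311 = 517.84 W/m².

518 W/m²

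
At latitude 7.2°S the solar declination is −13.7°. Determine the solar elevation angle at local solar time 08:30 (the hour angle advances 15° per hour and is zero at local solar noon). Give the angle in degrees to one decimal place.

Hour angle H = 15° × (8.5 − 12) = -52.50°.
cos θ_z = sin(-7.2°) sin(-13.7°) + cos(-7.2°) cos(-13.7°) cos(-52.50°) = 0.0297 + 0.5868 = 0.6165.
θ_z = arccos(0.6165) = 51.94°, so the elevation is 90° − 51.94° = 38.06°.

38.1°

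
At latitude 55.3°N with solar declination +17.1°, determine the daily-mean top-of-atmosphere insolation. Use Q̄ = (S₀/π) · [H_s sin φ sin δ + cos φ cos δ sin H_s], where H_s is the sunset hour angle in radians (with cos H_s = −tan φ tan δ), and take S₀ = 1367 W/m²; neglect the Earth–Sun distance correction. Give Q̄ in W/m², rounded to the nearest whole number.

The sunset hour angle satisfies cos H_s = −tan φ tan δ = -0.4443, giving H_s = 116.38°. In radians, H_s = 2.0312.
H_s sin φ sin δ = 2.0312 × 0.8221 × 0.2940 = 0.4909.
cos φ cos δ sin H_s = 0.5693 × 0.9558 × 0.8959 = 0.4875.
Q̄ = (1367/π) × (0.4909 + 0.4875) = 435.13 × 0.9784 = 425.73 W/m².

426 W/m²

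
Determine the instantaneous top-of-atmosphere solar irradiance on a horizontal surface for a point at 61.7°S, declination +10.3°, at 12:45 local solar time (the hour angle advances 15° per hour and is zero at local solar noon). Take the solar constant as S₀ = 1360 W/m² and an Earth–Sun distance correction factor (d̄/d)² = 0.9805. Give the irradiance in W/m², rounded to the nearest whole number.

Hour angle H = 15° × (12.75 − 12) = 11.25°.
cos θ_z = sin φ sin δ + cos φ cos δ cos H = (-0.8805)(0.1788) + (0.4741)(0.9839)(0.9808) = 0.3001.
Top-of-atmosphere irradiance = S₀ (d̄/d)² cos θ_z = 1360 × 0.9805 × 0.3001 = 400.18 W/m².

400 W/m²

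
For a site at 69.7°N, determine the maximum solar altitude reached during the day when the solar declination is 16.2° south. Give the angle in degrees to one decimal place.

4.1°

At local solar noon the hour angle is zero, so the elevation is 90° − |φ − δ| = 90° − |69.7° − (-16.2°)| = 90° − 85.9° = 4.1°.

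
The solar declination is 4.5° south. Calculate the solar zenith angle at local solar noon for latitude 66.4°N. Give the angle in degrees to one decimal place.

At local solar noon the hour angle is zero, so the zenith angle is |φ − δ| = |66.4° − (-4.5°)| = 70.9°.

70.9°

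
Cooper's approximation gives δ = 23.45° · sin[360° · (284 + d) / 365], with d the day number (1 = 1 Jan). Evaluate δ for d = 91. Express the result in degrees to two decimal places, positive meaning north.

360 × (284 + 91) / 365 = 369.863°; sin(369.863°) = 0.1713.
δ = 23.45 × 0.1713 = 4.017° ≈ +4.02°.

+4.02°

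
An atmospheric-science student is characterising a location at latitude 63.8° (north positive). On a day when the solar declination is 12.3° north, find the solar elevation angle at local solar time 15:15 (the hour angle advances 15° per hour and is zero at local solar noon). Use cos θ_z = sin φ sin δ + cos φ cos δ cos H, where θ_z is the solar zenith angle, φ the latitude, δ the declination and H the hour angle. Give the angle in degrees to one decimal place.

28.4°

Hour angle H = 15° × (15.25 − 12) = 48.75°.
cos θ_z = sin φ sin δ + cos φ cos δ cos H = (0.8973)(0.2130) + (0.4415)(0.9770)(0.6593) = 0.4755.
θ_z = arccos(0.4755) = 61.61°, so the elevation is 90° − 61.61° = 28.39°.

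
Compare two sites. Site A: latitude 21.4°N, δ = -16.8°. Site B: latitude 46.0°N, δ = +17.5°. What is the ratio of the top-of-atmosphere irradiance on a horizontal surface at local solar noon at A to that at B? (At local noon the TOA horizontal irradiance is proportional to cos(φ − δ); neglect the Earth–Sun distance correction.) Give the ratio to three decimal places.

0.894

A: cos θ_z = cos(21.4° − (-16.8°)) = 0.7859.
B: cos θ_z = cos(46.0° − (17.5°)) = 0.8788.
Ratio A/B = 0.7859 / 0.8788 = 0.8943.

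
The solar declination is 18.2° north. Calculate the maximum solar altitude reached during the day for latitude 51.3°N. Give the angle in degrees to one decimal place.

At local solar noon the hour angle is zero, so the elevation is 90° − |φ − δ| = 90° − |51.3° − (18.2°)| = 90° − 33.1° = 56.9°.

56.9°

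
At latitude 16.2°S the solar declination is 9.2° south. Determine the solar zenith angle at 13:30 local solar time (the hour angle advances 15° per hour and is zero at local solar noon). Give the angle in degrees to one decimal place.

Hour angle H = 15° × (13.5 − 12) = 22.50°.
cos θ_z = sin φ sin δ + cos φ cos δ cos H = (-0.2790)(-0.1599) + (0.9603)(0.9871)(0.9239) = 0.9204.
θ_z = arccos(0.9204) = 23.02°.

23.0°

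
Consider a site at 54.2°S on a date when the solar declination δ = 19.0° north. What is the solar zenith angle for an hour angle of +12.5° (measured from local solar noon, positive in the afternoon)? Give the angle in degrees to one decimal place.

74.0°

cos θ_z = sin(-54.2°) sin(19.0°) + cos(-54.2°) cos(19.0°) cos(12.50°) = -0.2641 + 0.5400 = 0.2759.
θ_z = arccos(0.2759) = 73.98°.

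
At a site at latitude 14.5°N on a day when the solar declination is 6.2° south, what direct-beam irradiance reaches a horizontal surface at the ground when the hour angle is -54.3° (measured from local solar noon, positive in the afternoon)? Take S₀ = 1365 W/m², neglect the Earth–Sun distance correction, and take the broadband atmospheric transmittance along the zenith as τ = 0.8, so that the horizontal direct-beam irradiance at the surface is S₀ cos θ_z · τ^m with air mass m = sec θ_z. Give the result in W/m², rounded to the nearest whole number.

cos θ_z = sin(14.5°) sin(-6.2°) + cos(14.5°) cos(-6.2°) cos(-54.30°) = -0.0270 + 0.5616 = 0.5346.
Air mass m = 1/cos θ_z = 1/0.5346 = 1.871; τ^m = 0.8^1.871 = 0.6587.
Surface direct beam = 1365 × 0.5346 × 0.6587 = 480.67 W/m².

481 W/m²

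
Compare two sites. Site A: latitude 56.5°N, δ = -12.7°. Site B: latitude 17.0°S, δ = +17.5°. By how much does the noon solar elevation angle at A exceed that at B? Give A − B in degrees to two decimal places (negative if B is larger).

-34.70°

A: 90° − |56.5 − (-12.7)| = 20.80°.
B: 90° − |-17.0 − (17.5)| = 55.50°.
A − B = 20.80 − 55.50 = -34.70°.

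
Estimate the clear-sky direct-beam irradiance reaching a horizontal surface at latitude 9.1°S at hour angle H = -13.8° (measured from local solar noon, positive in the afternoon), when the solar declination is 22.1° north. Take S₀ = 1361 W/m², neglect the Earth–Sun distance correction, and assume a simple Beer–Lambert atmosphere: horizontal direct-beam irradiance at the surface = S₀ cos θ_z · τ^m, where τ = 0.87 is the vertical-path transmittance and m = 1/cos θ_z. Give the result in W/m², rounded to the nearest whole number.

cos θ_z = sin(-9.1°) sin(22.1°) + cos(-9.1°) cos(22.1°) cos(-13.80°) = -0.0595 + 0.8885 = 0.8290.
Air mass m = 1/cos θ_z = 1/0.8290 = 1.206; τ^m = 0.87^1.206 = 0.8454.
Surface direct beam = 1361 × 0.8290 × 0.8454 = 953.84 W/m².

954 W/m²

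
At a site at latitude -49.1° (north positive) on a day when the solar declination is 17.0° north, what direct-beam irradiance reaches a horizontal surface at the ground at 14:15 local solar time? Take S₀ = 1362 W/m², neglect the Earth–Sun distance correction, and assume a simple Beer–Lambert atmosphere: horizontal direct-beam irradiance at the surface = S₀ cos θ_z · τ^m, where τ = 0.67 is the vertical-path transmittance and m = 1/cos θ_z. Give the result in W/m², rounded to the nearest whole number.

107 W/m²

Hour angle H = 15° × (14.25 − 12) = 33.75°.
cos θ_z = sin φ sin δ + cos φ cos δ cos H = (-0.7559)(0.2924) + (0.6547)(0.9563)(0.8315) = 0.2996.
Air mass m = 1/cos θ_z = 1/0.2996 = 3.338; τ^m = 0.67^3.338 = 0.2627.
Surface direct beam = 1362 × 0.2996 × 0.2627 = 107.20 W/m².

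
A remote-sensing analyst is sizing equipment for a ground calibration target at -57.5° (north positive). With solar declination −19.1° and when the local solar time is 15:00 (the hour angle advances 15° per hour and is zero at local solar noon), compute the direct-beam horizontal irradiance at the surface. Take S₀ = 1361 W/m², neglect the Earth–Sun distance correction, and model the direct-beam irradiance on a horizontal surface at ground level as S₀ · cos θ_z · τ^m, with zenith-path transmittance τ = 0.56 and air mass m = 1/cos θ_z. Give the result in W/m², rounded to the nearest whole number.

347 W/m²

Hour angle H = 15° × (15 − 12) = 45.00°.
cos θ_z = sin φ sin δ + cos φ cos δ cos H = (-0.8434)(-0.3272) + (0.5373)(0.9449)(0.7071) = 0.6350.
Air mass m = 1/cos θ_z = 1/0.6350 = 1.575; τ^m = 0.56^1.575 = 0.4012.
Surface direct beam = 1361 × 0.6350 × 0.4012 = 346.73 W/m².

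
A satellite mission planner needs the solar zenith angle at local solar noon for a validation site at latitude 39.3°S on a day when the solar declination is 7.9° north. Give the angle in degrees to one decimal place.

At local solar noon the hour angle is zero, so the zenith angle is |φ − δ| = |-39.3° − (7.9°)| = 47.2°.

47.2°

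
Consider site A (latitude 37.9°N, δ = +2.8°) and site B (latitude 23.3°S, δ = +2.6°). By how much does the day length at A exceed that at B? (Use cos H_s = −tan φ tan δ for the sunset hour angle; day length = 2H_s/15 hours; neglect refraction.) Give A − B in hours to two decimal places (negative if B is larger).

A: H_s = arccos(−tan 37.9° · tan 2.8°) = 92.18°, so 2H_s/15 = 12.2907 h.
B: H_s = arccos(−tan -23.3° · tan 2.6°) = 88.88°, so 2H_s/15 = 11.8507 h.
A − B = 12.2907 − 11.8507 = 0.4400 h.

+0.44 h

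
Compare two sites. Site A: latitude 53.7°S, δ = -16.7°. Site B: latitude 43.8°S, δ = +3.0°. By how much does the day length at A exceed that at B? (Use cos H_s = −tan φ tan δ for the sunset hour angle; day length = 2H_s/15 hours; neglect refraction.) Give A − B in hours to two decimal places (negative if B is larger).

A: H_s = arccos(−tan -53.7° · tan -16.7°) = 114.11°, so 2H_s/15 = 15.2147 h.
B: H_s = arccos(−tan -43.8° · tan 3.0°) = 87.12°, so 2H_s/15 = 11.6160 h.
A − B = 15.2147 − 11.6160 = 3.5987 h.

+3.60 h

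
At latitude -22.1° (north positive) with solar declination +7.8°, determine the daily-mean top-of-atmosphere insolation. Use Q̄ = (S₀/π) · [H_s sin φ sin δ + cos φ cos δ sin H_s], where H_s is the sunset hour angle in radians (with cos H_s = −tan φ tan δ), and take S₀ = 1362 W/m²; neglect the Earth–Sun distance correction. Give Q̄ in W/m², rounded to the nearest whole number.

The sunset hour angle satisfies cos H_s = −tan φ tan δ = 0.0556, giving H_s = 86.81°. In radians, H_s = 1.5151.
H_s sin φ sin δ = 1.5151 × -0.3762 × 0.1357 = -0.0773.
cos φ cos δ sin H_s = 0.9265 × 0.9907 × 0.9984 = 0.9164.
Q̄ = (1362/π) × (-0.0773 + 0.9164) = 433.54 × 0.8391 = 363.78 W/m².

364 W/m²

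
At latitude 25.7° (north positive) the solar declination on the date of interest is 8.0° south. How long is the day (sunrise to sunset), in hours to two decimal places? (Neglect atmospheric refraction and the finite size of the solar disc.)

11.48 hours

−tan φ tan δ = −(0.4813)(-0.1405) = 0.0676; H_s = arccos(0.0676) = 86.12°.
Day length = 2 H_s / 15° h⁻¹ = 172.24° / 15 = 11.483 h.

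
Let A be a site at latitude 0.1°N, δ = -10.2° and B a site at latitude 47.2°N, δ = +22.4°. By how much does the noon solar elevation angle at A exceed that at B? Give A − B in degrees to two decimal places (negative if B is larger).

A: 90° − |0.1 − (-10.2)| = 79.70°.
B: 90° − |47.2 − (22.4)| = 65.20°.
A − B = 79.70 − 65.20 = 14.50°.

+14.50°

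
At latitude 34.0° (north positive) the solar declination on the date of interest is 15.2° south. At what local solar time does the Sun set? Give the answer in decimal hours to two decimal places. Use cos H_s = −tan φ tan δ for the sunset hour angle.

cos H_s = −tan(34.0°) · tan(-15.2°) = 0.1833, so H_s = arccos(0.1833) = 79.44°.
Sunset is at 12 + H_s/15 = 12 + 5.296 = 17.296 h local solar time.

17.30 h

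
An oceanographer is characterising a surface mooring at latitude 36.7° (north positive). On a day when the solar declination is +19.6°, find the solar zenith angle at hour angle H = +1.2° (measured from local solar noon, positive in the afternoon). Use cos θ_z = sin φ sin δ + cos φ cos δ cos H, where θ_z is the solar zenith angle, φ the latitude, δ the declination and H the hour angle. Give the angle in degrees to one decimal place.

cos θ_z = sin φ sin δ + cos φ cos δ cos H = (0.5976)(0.3355) + (0.8018)(0.9421)(0.9998) = 0.9557.
θ_z = arccos(0.9557) = 17.12°.

17.1°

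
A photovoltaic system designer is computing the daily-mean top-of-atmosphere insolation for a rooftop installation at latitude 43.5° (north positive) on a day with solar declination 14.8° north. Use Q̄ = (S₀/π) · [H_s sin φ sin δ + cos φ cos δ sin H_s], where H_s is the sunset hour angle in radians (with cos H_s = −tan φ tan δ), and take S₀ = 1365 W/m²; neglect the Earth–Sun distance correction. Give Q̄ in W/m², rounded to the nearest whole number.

−tan φ tan δ = −(0.9490)(0.2642) = -0.2507; H_s = arccos(-0.2507) = 104.52°. In radians, H_s = 1.8242.
H_s sin φ sin δ = 1.8242 × 0.6884 × 0.2554 = 0.3207.
cos φ cos δ sin H_s = 0.7254 × 0.9668 × 0.9681 = 0.6789.
Q̄ = (1365/π) × (0.3207 + 0.6789) = 434.49 × 0.9996 = 434.32 W/m².

434 W/m²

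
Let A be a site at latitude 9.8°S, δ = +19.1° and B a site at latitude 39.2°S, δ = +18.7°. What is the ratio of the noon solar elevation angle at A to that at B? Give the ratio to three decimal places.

1.903

A: 90° − |-9.8 − (19.1)| = 61.10°.
B: 90° − |-39.2 − (18.7)| = 32.10°.
Ratio A/B = 61.1000 / 32.1000 = 1.9034.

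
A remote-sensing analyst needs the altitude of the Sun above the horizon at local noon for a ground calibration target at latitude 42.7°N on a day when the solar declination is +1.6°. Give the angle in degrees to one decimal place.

At local solar noon the hour angle is zero, so the elevation is 90° − |φ − δ| = 90° − |42.7° − (1.6°)| = 90° − 41.1° = 48.9°.

48.9°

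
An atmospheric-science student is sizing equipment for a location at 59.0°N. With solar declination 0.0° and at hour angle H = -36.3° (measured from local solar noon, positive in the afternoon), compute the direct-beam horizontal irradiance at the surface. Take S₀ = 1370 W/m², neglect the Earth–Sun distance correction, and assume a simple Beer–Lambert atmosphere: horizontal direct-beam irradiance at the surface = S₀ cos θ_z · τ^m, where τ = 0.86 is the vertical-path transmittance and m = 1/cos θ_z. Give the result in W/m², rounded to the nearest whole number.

cos θ_z = sin φ sin δ + cos φ cos δ cos H = (0.8572)(0.0000) + (0.5150)(1.0000)(0.8059) = 0.4150.
Air mass m = 1/cos θ_z = 1/0.4150 = 2.410; τ^m = 0.86^2.410 = 0.6953.
Surface direct beam = 1370 × 0.4150 × 0.6953 = 395.31 W/m².

395 W/m²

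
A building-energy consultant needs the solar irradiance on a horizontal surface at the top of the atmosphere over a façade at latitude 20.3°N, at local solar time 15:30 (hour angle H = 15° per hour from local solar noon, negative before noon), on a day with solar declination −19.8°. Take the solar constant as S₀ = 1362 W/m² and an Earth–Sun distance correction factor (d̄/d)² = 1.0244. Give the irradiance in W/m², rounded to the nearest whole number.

Hour angle H = 15° × (15.5 − 12) = 52.50°.
cos θ_z = sin(20.3°) sin(-19.8°) + cos(20.3°) cos(-19.8°) cos(52.50°) = -0.1175 + 0.5372 = 0.4197.
Top-of-atmosphere irradiance = S₀ (d̄/d)² cos θ_z = 1362 × 1.0244 × 0.4197 = 585.58 W/m².

586 W/m²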